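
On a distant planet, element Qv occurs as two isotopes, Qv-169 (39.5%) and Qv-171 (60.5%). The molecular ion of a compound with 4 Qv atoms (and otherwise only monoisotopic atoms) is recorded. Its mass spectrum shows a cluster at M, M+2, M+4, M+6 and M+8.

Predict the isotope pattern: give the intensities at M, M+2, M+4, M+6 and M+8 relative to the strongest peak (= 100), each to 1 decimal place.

7.0 : 42.6 : 97.9 : 100.0 : 38.3

Expanding (0.395 + 0.605)^4:
P(M) = 0.395^4 = 0.024344
P(M+2) = 4 × 0.395^3 × 0.605^1 = 0.149144
P(M+4) = 6 × 0.395^2 × 0.605^2 = 0.342654
P(M+6) = 4 × 0.395^1 × 0.605^3 = 0.349883
P(M+8) = 0.605^4 = 0.133974
The M+6 peak is largest (0.349883); scaling to 100 gives 7.0 : 42.6 : 97.9 : 100.0 : 38.3.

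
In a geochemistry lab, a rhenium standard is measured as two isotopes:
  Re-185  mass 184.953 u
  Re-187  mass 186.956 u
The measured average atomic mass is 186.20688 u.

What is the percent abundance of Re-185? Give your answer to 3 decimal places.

Writing the weighted mean with unknown fraction x of Re-185:
184.953·x + 186.956·(1 − x) = 186.20688
(184.953 − 186.956)·x = 186.20688 − 186.956
x = -0.74912 / -2.003 = 0.37400 → 37.400% Re-185, 62.600% Re-187.

37.400%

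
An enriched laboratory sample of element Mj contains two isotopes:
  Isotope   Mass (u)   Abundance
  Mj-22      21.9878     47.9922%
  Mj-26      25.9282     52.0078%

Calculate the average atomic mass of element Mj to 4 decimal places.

24.0371 u

Average mass = Σ (abundance × isotope mass) = 0.479922 × 21.9878 + 0.520078 × 25.9282
= 10.55243 + 13.48469 = 24.03712 u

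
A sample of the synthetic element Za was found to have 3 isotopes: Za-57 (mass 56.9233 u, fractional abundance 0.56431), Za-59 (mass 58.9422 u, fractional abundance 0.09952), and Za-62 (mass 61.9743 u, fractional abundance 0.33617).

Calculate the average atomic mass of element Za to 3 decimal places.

Weight each isotope mass by its fractional abundance: 0.56431 × 56.9233 + 0.09952 × 58.9422 + 0.33617 × 61.9743
= 32.12239 + 5.86593 + 20.83390 = 58.82222 u

58.822 u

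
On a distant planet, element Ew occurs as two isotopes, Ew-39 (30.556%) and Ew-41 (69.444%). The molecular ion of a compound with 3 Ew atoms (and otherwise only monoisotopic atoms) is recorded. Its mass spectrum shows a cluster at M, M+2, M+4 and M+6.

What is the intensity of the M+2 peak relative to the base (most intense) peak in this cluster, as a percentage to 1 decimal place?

44.0%

Term probabilities: M 0.0285, M+2 0.1945, M+4 0.4421, M+6 0.3349. Base peak = M+4.
P(M+4) = C(3,2) × 0.30556^1 × 0.69444^2 = 3 × 0.30556 × 0.48224691 = 0.442066 (base)
P(M+2) = C(3,1) × 0.30556^2 × 0.69444^1 = 3 × 0.09336691 × 0.69444 = 0.194513
Relative intensity = 0.194513 / 0.442066 × 100 = 44.0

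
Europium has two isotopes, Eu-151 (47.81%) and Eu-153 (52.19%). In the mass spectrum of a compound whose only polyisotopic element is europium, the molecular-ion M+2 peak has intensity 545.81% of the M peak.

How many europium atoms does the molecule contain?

For n independent Eu atoms, I(M+2)/I(M) = n · (abundance Eu-153) / (abundance Eu-151) = n · 0.5219/0.4781.
n = 5.4581 × 0.4781/0.5219 = 5.00 ≈ 5

5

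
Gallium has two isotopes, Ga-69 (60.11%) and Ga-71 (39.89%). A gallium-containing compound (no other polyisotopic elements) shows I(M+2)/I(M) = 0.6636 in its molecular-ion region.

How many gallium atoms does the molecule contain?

The M+2/M ratio from n Ga atoms is n · q/p = n · 0.3989/0.6011.
n = 0.6636 × 0.6011/0.3989 = 1.00 ≈ 1

1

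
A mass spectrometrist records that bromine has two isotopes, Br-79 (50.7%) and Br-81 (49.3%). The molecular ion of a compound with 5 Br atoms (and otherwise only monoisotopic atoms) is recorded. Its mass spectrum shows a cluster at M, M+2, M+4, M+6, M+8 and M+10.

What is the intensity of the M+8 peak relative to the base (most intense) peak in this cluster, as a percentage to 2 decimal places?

Term probabilities: M 0.0335, M+2 0.1629, M+4 0.3168, M+6 0.3080, M+8 0.1497, M+10 0.0291. Base peak = M+4.
P(M+4) = C(5,2) × 0.507^3 × 0.493^2 = 10 × 0.13032384 × 0.243049 = 0.316751 (base)
P(M+8) = C(5,4) × 0.507^1 × 0.493^4 = 5 × 0.5070 × 0.05907282 = 0.149750
Relative intensity = 0.149750 / 0.316751 × 100 = 47.28

47.28%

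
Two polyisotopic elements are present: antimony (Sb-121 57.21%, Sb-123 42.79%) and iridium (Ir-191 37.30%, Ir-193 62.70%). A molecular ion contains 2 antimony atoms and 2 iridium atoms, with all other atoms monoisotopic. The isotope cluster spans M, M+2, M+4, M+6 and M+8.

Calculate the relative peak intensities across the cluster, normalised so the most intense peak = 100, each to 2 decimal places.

11.88 : 57.73 : 100.00 : 72.59 : 18.79

Antimony pattern (n=2): 0.32729841 : 0.48960318 : 0.18309841
Iridium pattern (n=2): 0.139129 : 0.467742 : 0.393129
Convolve the two distributions (both contribute in 2-u steps):
  M: 0.32729841×0.139129 = 0.045537
  M+2: 0.32729841×0.467742 + 0.48960318×0.139129 = 0.221209
  M+4: 0.32729841×0.393129 + 0.48960318×0.467742 + 0.18309841×0.139129 = 0.383153
  M+6: 0.48960318×0.393129 + 0.18309841×0.467742 = 0.278120
  M+8: 0.18309841×0.393129 = 0.071981
Scale to base peak (0.383153) = 100: 11.88 : 57.73 : 100.00 : 72.59 : 18.79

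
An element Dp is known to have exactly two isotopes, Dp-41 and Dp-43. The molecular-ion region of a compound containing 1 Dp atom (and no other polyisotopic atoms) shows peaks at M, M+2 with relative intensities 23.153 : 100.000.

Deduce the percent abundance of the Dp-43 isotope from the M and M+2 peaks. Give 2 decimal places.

Let p = fractional abundance of Dp-41. I(M+2)/I(M) = [C(1,1)·p^0·(1−p)] / p^1 = 1·(1−p)/p = 100.000/23.153 = 4.3191
(1−p)/p = 4.3191/1 = 4.3191  ⇒  p = 1/(1 + 4.3191) = 0.1880
Dp-41: 18.80%, Dp-43: 81.20%.

81.20%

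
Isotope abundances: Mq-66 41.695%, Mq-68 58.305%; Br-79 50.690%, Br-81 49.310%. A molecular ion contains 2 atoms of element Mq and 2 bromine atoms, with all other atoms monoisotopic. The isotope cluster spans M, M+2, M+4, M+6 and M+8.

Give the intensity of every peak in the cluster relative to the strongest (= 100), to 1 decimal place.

12.0 : 56.8 : 100.0 : 77.3 : 22.2

Element Mq pattern (n=2): 0.1738473 : 0.4862054 : 0.3399473
Bromine pattern (n=2): 0.25694761 : 0.49990478 : 0.24314761
Convolve the two distributions (both contribute in 2-u steps):
  M: 0.1738473×0.25694761 = 0.044670
  M+2: 0.1738473×0.49990478 + 0.4862054×0.25694761 = 0.211836
  M+4: 0.1738473×0.24314761 + 0.4862054×0.49990478 + 0.3399473×0.25694761 = 0.372676
  M+6: 0.4862054×0.24314761 + 0.3399473×0.49990478 = 0.288161
  M+8: 0.3399473×0.24314761 = 0.082657
Scale to base peak (0.372676) = 100: 12.0 : 56.8 : 100.0 : 77.3 : 22.2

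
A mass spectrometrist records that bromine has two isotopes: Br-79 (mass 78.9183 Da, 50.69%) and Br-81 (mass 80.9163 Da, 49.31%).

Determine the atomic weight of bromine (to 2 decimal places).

79.90 Da

Ar = Σ fᵢ·mᵢ = 0.5069 × 78.9183 + 0.4931 × 80.9163
= 40.00369 + 39.89983 = 79.90352 Da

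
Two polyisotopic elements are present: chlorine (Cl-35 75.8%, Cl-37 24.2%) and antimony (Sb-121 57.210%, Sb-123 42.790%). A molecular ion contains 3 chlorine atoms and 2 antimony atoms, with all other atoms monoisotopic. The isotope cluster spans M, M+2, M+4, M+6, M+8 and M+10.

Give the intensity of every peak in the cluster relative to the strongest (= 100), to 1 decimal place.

Chlorine pattern (n=3): 0.43551951 : 0.41713346 : 0.13317454 : 0.01417249
Antimony pattern (n=2): 0.32729841 : 0.48960318 : 0.18309841
Convolve the two distributions (both contribute in 2-u steps):
  M: 0.43551951×0.32729841 = 0.142545
  M+2: 0.43551951×0.48960318 + 0.41713346×0.32729841 = 0.349759
  M+4: 0.43551951×0.18309841 + 0.41713346×0.48960318 + 0.13317454×0.32729841 = 0.327561
  M+6: 0.41713346×0.18309841 + 0.13317454×0.48960318 + 0.01417249×0.32729841 = 0.146218
  M+8: 0.13317454×0.18309841 + 0.01417249×0.48960318 = 0.031323
  M+10: 0.01417249×0.18309841 = 0.002595
Scale to base peak (0.349759) = 100: 40.8 : 100.0 : 93.7 : 41.8 : 9.0 : 0.7

40.8 : 100.0 : 93.7 : 41.8 : 9.0 : 0.7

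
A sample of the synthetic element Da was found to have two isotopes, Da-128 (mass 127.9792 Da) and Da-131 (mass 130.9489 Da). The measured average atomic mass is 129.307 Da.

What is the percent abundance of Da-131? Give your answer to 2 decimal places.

With x = fraction of Da-128 (so Da-131 is 1 − x):
127.9792·x + 130.9489·(1 − x) = 129.307
(127.9792 − 130.9489)·x = 129.307 − 130.9489
x = -1.6419 / -2.9697 = 0.55288 → 55.29% Da-128, 44.71% Da-131.

44.71%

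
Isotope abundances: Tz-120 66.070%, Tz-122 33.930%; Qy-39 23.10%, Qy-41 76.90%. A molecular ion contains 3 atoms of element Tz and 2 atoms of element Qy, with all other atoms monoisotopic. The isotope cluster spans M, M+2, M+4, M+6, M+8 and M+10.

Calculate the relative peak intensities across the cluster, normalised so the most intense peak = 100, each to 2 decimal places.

Element Tz pattern (n=3): 0.28841173 : 0.44433828 : 0.22818825 : 0.03906174
Element Qy pattern (n=2): 0.053361 : 0.355278 : 0.591361
Convolve the two distributions (both contribute in 2-u steps):
  M: 0.28841173×0.053361 = 0.015390
  M+2: 0.28841173×0.355278 + 0.44433828×0.053361 = 0.126177
  M+4: 0.28841173×0.591361 + 0.44433828×0.355278 + 0.22818825×0.053361 = 0.340595
  M+6: 0.44433828×0.591361 + 0.22818825×0.355278 + 0.03906174×0.053361 = 0.345919
  M+8: 0.22818825×0.591361 + 0.03906174×0.355278 = 0.148819
  M+10: 0.03906174×0.591361 = 0.023100
Scale to base peak (0.345919) = 100: 4.45 : 36.48 : 98.46 : 100.00 : 43.02 : 6.68

4.45 : 36.48 : 98.46 : 100.00 : 43.02 : 6.68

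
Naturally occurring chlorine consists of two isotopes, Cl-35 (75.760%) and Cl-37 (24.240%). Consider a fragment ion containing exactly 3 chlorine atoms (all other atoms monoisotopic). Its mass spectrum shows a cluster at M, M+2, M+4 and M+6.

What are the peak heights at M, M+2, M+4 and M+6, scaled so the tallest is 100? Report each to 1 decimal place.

Each Cl atom is independently Cl-35 (p = 0.75760) or Cl-37 (q = 0.24240); the cluster is the binomial expansion (p + q)^3.
P(M) = 0.75760^3 = 0.434830
P(M+2) = 3 × 0.75760^2 × 0.24240^1 = 0.417382
P(M+4) = 3 × 0.75760^1 × 0.24240^2 = 0.133545
P(M+6) = 0.24240^3 = 0.014243
The M peak is largest (0.434830); scaling to 100 gives 100.0 : 96.0 : 30.7 : 3.3.

100.0 : 96.0 : 30.7 : 3.3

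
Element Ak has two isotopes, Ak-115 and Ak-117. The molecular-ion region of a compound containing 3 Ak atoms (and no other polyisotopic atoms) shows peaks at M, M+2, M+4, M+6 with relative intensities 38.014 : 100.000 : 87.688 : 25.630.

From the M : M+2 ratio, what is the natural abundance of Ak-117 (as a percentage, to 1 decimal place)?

46.7%

Let p = fractional abundance of Ak-115. I(M+2)/I(M) = [C(3,1)·p^2·(1−p)] / p^3 = 3·(1−p)/p = 100.000/38.014 = 2.6306
(1−p)/p = 2.6306/3 = 0.8769  ⇒  p = 1/(1 + 0.8769) = 0.5328
Ak-115: 53.3%, Ak-117: 46.7%.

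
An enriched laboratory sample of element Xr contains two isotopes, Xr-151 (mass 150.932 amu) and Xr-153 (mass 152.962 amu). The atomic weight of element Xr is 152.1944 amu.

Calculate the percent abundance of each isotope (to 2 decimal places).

Writing the weighted mean with unknown fraction x of Xr-151:
150.932·x + 152.962·(1 − x) = 152.1944
(150.932 − 152.962)·x = 152.1944 − 152.962
x = -0.7676 / -2.030 = 0.37813 → 37.81% Xr-151, 62.19% Xr-153.

Xr-151: 37.81%, Xr-153: 62.19%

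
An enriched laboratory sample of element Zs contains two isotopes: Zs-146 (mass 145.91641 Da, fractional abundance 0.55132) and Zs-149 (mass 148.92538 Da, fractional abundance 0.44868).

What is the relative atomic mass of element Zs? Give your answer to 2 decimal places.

147.27 Da

The abundance-weighted mean is 0.55132 × 145.91641 + 0.44868 × 148.92538
= 80.446635 + 66.819839 = 147.266474 Da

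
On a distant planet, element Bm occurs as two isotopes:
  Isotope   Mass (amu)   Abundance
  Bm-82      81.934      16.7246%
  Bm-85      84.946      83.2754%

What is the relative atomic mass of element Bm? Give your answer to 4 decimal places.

Weight each isotope mass by its fractional abundance: 0.167246 × 81.934 + 0.832754 × 84.946
= 13.70313 + 70.73912 = 84.44225 amu

84.4423 amu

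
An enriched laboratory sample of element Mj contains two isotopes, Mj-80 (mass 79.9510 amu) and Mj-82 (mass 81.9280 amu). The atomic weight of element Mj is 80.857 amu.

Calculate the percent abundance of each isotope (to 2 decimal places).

Let x be the fractional abundance of Mj-80; then Mj-82 has abundance 1 − x.
79.9510·x + 81.9280·(1 − x) = 80.857
(79.9510 − 81.9280)·x = 80.857 − 81.9280
x = -1.0710 / -1.9770 = 0.54173 → 54.17% Mj-80, 45.83% Mj-82.

Mj-80: 54.17%, Mj-82: 45.83%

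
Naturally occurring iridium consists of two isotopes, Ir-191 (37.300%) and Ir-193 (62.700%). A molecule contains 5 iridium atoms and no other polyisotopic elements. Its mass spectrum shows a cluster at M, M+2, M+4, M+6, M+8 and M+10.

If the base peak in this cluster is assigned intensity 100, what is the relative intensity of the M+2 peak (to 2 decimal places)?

Term probabilities: M 0.0072, M+2 0.0607, M+4 0.2040, M+6 0.3429, M+8 0.2882, M+10 0.0969. Base peak = M+6.
P(M+6) = C(5,3) × 0.37300^2 × 0.62700^3 = 10 × 0.139129 × 0.24649188 = 0.342942 (base)
P(M+2) = C(5,1) × 0.37300^4 × 0.62700^1 = 5 × 0.01935688 × 0.6270 = 0.060684
Relative intensity = 0.060684 / 0.342942 × 100 = 17.70

17.70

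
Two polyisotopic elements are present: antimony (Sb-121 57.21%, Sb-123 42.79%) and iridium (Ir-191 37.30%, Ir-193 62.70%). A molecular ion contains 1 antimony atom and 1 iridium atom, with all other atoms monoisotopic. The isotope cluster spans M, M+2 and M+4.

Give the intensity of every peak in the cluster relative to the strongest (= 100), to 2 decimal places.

41.17 : 100.00 : 51.76

Antimony pattern (n=1): 0.5721 : 0.4279
Iridium pattern (n=1): 0.3730 : 0.6270
Convolve the two distributions (both contribute in 2-u steps):
  M: 0.5721×0.3730 = 0.213393
  M+2: 0.5721×0.6270 + 0.4279×0.3730 = 0.518313
  M+4: 0.4279×0.6270 = 0.268293
Scale to base peak (0.518313) = 100: 41.17 : 100.00 : 51.76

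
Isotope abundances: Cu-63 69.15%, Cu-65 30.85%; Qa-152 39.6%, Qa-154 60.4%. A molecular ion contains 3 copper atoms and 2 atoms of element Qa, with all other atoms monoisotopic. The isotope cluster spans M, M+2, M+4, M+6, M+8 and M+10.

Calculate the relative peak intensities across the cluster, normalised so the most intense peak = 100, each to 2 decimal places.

14.27 : 62.64 : 100.00 : 71.71 : 23.69 : 2.95

Copper pattern (n=3): 0.33065611 : 0.44254842 : 0.19743483 : 0.02936064
Element Qa pattern (n=2): 0.156816 : 0.478368 : 0.364816
Convolve the two distributions (both contribute in 2-u steps):
  M: 0.33065611×0.156816 = 0.051852
  M+2: 0.33065611×0.478368 + 0.44254842×0.156816 = 0.227574
  M+4: 0.33065611×0.364816 + 0.44254842×0.478368 + 0.19743483×0.156816 = 0.363291
  M+6: 0.44254842×0.364816 + 0.19743483×0.478368 + 0.02936064×0.156816 = 0.260499
  M+8: 0.19743483×0.364816 + 0.02936064×0.478368 = 0.086073
  M+10: 0.02936064×0.364816 = 0.010711
Scale to base peak (0.363291) = 100: 14.27 : 62.64 : 100.00 : 71.71 : 23.69 : 2.95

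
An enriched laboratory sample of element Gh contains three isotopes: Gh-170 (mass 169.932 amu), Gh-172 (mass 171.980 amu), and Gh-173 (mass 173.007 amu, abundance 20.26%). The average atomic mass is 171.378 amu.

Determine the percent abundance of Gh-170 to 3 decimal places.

39.554%

The remaining 79.74% is split between Gh-170 (fraction x) and Gh-172 (fraction 0.7974 − x).
Substituting: 169.932x + 171.980(0.7974 − x) = 136.3267818
(169.932 − 171.980)x = -0.8100702  ⇒  x = 0.39554, y = 0.40186
Gh-170: 39.554%, Gh-172: 40.186%.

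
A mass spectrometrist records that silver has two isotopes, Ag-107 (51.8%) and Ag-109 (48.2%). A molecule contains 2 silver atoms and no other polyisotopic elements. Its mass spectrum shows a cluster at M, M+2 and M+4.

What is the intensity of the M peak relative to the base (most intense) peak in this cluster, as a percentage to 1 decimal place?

Binomial terms of (0.518 + 0.482)^2: M 0.2683, M+2 0.4994, M+4 0.2323 → M+2 is the base peak.
P(M+2) = C(2,1) × 0.518^1 × 0.482^1 = 2 × 0.5180 × 0.4820 = 0.499352 (base)
P(M) = C(2,0) × 0.518^2 × 0.482^0 = 1 × 0.268324 × 1.0000 = 0.268324
Relative intensity = 0.268324 / 0.499352 × 100 = 53.7

53.7%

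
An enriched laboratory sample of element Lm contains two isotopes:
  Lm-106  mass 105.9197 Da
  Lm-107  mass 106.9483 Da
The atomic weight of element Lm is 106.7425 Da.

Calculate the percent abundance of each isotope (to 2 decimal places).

Lm-106: 20.01%, Lm-107: 79.99%

Writing the weighted mean with unknown fraction x of Lm-106:
105.9197·x + 106.9483·(1 − x) = 106.7425
(105.9197 − 106.9483)·x = 106.7425 − 106.9483
x = -0.2058 / -1.0286 = 0.20008 → 20.01% Lm-106, 79.99% Lm-107.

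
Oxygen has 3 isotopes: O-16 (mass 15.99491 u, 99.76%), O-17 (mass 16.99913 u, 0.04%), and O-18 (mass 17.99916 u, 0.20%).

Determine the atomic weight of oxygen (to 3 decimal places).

Weight each isotope mass by its fractional abundance: 0.9976 × 15.99491 + 0.0004 × 16.99913 + 0.0020 × 17.99916
= 15.956522 + 0.006800 + 0.035998 = 15.999320 u

15.999 u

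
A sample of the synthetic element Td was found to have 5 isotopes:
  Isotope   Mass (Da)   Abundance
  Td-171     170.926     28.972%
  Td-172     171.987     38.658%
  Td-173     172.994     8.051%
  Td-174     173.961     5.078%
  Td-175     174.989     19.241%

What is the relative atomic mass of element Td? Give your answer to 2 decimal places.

The abundance-weighted mean is 0.28972 × 170.926 + 0.38658 × 171.987 + 0.08051 × 172.994 + 0.05078 × 173.961 + 0.19241 × 174.989
= 49.5207 + 66.4867 + 13.9277 + 8.8337 + 33.6696 = 172.4384 Da

172.44 Da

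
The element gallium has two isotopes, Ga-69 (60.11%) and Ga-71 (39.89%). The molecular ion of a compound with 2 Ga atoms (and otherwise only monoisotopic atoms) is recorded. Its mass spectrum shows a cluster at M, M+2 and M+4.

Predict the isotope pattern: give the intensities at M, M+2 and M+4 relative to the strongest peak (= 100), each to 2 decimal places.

Each Ga atom is independently Ga-69 (p = 0.6011) or Ga-71 (q = 0.3989); the cluster is the binomial expansion (p + q)^2.
P(M) = 0.6011^2 = 0.361321
P(M+2) = 2 × 0.6011^1 × 0.3989^1 = 0.479558
P(M+4) = 0.3989^2 = 0.159121
The M+2 peak is largest (0.479558); scaling to 100 gives 75.34 : 100.00 : 33.18.

75.34 : 100.00 : 33.18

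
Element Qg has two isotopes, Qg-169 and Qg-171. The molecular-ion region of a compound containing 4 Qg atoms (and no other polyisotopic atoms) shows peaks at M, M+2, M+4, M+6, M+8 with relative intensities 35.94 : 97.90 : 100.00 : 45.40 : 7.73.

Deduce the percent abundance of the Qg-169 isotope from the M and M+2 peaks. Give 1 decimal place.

Write p for the Qg-169 fraction. I(M+2)/I(M) = [C(4,1)·p^3·(1−p)] / p^4 = 4·(1−p)/p = 97.90/35.94 = 2.7240
(1−p)/p = 2.7240/4 = 0.6810  ⇒  p = 1/(1 + 0.6810) = 0.5949
Qg-169: 59.5%, Qg-171: 40.5%.

59.5%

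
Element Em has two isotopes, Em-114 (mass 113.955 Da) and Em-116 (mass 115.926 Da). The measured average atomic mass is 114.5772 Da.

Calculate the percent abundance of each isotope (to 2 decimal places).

With x = fraction of Em-114 (so Em-116 is 1 − x):
113.955·x + 115.926·(1 − x) = 114.5772
(113.955 − 115.926)·x = 114.5772 − 115.926
x = -1.3488 / -1.971 = 0.68432 → 68.43% Em-114, 31.57% Em-116.

Em-114: 68.43%, Em-116: 31.57%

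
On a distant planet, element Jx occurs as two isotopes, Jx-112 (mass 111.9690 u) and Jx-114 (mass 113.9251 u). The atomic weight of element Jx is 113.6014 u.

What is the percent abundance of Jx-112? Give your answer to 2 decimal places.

Writing the weighted mean with unknown fraction x of Jx-112:
111.9690·x + 113.9251·(1 − x) = 113.6014
(111.9690 − 113.9251)·x = 113.6014 − 113.9251
x = -0.3237 / -1.9561 = 0.16548 → 16.55% Jx-112, 83.45% Jx-114.

16.55%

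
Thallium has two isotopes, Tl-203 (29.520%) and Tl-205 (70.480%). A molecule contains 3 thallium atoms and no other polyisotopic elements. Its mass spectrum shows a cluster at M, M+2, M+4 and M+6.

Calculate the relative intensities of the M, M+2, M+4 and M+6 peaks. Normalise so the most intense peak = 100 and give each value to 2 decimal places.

5.85 : 41.88 : 100.00 : 79.58

Each Tl atom is independently Tl-203 (p = 0.29520) or Tl-205 (q = 0.70480); the cluster is the binomial expansion (p + q)^3.
P(M) = 0.29520^3 = 0.025725
P(M+2) = 3 × 0.29520^2 × 0.70480^1 = 0.184255
P(M+4) = 3 × 0.29520^1 × 0.70480^2 = 0.439916
P(M+6) = 0.70480^3 = 0.350104
The M+4 peak is largest (0.439916); scaling to 100 gives 5.85 : 41.88 : 100.00 : 79.58.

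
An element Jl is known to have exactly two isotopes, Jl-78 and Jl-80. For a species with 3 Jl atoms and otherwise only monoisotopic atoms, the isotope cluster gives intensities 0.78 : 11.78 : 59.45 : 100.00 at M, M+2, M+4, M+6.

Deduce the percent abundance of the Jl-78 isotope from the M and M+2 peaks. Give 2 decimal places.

If p is the fraction of Jl that is Jl-78, then I(M+2)/I(M) = [C(3,1)·p^2·(1−p)] / p^3 = 3·(1−p)/p = 11.78/0.78 = 15.1026
(1−p)/p = 15.1026/3 = 5.0342  ⇒  p = 1/(1 + 5.0342) = 0.1657
Jl-78: 16.57%, Jl-80: 83.43%.

16.57%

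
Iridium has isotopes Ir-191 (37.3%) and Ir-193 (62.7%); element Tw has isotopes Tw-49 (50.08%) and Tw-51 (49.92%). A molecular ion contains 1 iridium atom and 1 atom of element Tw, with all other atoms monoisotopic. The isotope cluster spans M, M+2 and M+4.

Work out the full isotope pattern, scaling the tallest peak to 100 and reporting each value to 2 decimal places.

Iridium pattern (n=1): 0.3730 : 0.6270
Element Tw pattern (n=1): 0.5008 : 0.4992
Convolve the two distributions (both contribute in 2-u steps):
  M: 0.3730×0.5008 = 0.186798
  M+2: 0.3730×0.4992 + 0.6270×0.5008 = 0.500203
  M+4: 0.6270×0.4992 = 0.312998
Scale to base peak (0.500203) = 100: 37.34 : 100.00 : 62.57

37.34 : 100.00 : 62.57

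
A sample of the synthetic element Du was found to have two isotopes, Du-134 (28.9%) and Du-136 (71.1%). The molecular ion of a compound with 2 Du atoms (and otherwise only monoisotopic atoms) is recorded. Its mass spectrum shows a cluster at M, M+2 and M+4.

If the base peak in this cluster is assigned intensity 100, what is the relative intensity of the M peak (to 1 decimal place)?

Term probabilities: M 0.0835, M+2 0.4110, M+4 0.5055. Base peak = M+4.
P(M+4) = C(2,2) × 0.289^0 × 0.711^2 = 1 × 1.0000 × 0.505521 = 0.505521 (base)
P(M) = C(2,0) × 0.289^2 × 0.711^0 = 1 × 0.083521 × 1.0000 = 0.083521
Relative intensity = 0.083521 / 0.505521 × 100 = 16.5

16.5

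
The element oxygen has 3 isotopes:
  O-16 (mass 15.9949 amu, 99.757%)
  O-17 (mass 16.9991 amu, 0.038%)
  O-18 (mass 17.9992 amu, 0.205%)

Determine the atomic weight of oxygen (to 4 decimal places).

Weight each isotope mass by its fractional abundance: 0.99757 × 15.9949 + 0.00038 × 16.9991 + 0.00205 × 17.9992
= 15.95603 + 0.00646 + 0.03690 = 15.99939 amu

15.9994 amu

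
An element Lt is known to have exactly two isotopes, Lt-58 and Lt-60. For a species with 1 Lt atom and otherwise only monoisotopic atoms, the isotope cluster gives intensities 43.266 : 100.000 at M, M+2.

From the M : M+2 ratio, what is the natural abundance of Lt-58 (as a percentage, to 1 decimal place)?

30.2%

Write p for the Lt-58 fraction. I(M+2)/I(M) = [C(1,1)·p^0·(1−p)] / p^1 = 1·(1−p)/p = 100.000/43.266 = 2.3113
(1−p)/p = 2.3113/1 = 2.3113  ⇒  p = 1/(1 + 2.3113) = 0.3020
Lt-58: 30.2%, Lt-60: 69.8%.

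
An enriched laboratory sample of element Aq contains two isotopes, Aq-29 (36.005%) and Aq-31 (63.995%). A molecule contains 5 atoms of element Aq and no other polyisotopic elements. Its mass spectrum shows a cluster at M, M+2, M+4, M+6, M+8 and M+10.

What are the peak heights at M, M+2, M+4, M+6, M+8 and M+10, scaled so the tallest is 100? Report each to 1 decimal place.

1.8 : 15.8 : 56.3 : 100.0 : 88.9 : 31.6

Each Aq atom is independently Aq-29 (p = 0.36005) or Aq-31 (q = 0.63995); the cluster is the binomial expansion (p + q)^5.
P(M) = 0.36005^5 = 0.006051
P(M+2) = 5 × 0.36005^4 × 0.63995^1 = 0.053773
P(M+4) = 10 × 0.36005^3 × 0.63995^2 = 0.191153
P(M+6) = 10 × 0.36005^2 × 0.63995^3 = 0.339753
P(M+8) = 5 × 0.36005^1 × 0.63995^4 = 0.301937
P(M+10) = 0.63995^5 = 0.107332
The M+6 peak is largest (0.339753); scaling to 100 gives 1.8 : 15.8 : 56.3 : 100.0 : 88.9 : 31.6.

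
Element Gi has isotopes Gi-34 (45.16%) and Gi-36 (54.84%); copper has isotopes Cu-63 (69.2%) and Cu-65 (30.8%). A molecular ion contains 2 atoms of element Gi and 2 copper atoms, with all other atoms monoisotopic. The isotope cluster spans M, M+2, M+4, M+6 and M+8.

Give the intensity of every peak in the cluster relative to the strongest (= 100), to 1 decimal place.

26.1 : 86.5 : 100.0 : 46.8 : 7.6

Element Gi pattern (n=2): 0.20394256 : 0.49531488 : 0.30074256
Copper pattern (n=2): 0.478864 : 0.426272 : 0.094864
Convolve the two distributions (both contribute in 2-u steps):
  M: 0.20394256×0.478864 = 0.097661
  M+2: 0.20394256×0.426272 + 0.49531488×0.478864 = 0.324123
  M+4: 0.20394256×0.094864 + 0.49531488×0.426272 + 0.30074256×0.478864 = 0.374500
  M+6: 0.49531488×0.094864 + 0.30074256×0.426272 = 0.175186
  M+8: 0.30074256×0.094864 = 0.028530
Scale to base peak (0.374500) = 100: 26.1 : 86.5 : 100.0 : 46.8 : 7.6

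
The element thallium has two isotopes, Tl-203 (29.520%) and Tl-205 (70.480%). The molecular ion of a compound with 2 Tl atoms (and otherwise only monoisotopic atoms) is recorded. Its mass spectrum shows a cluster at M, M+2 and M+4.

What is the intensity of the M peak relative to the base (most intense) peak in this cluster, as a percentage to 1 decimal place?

17.5%

Binomial terms of (0.29520 + 0.70480)^2: M 0.0871, M+2 0.4161, M+4 0.4967 → M+4 is the base peak.
P(M+4) = C(2,2) × 0.29520^0 × 0.70480^2 = 1 × 1.0000 × 0.49674304 = 0.496743 (base)
P(M) = C(2,0) × 0.29520^2 × 0.70480^0 = 1 × 0.08714304 × 1.0000 = 0.087143
Relative intensity = 0.087143 / 0.496743 × 100 = 17.5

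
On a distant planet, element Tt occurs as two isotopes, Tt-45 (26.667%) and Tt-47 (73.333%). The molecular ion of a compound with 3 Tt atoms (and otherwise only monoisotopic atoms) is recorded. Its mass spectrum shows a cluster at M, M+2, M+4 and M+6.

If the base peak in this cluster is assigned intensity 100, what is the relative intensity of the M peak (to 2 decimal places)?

4.41

(0.26667 + 0.73333)^3 gives M 0.0190, M+2 0.1564, M+4 0.4302, M+6 0.3944; the largest is M+4.
P(M+4) = C(3,2) × 0.26667^1 × 0.73333^2 = 3 × 0.26667 × 0.53777289 = 0.430224 (base)
P(M) = C(3,0) × 0.26667^3 × 0.73333^0 = 1 × 0.01896367 × 1.0000 = 0.018964
Relative intensity = 0.018964 / 0.430224 × 100 = 4.41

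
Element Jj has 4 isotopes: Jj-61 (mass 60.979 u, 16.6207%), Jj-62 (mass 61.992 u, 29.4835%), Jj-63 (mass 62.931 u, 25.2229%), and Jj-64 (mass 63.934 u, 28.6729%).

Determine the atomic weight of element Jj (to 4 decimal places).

62.6173 u

Average mass = Σ (abundance × isotope mass) = 0.166207 × 60.979 + 0.294835 × 61.992 + 0.252229 × 62.931 + 0.286729 × 63.934
= 10.13514 + 18.27741 + 15.87302 + 18.33173 = 62.61730 u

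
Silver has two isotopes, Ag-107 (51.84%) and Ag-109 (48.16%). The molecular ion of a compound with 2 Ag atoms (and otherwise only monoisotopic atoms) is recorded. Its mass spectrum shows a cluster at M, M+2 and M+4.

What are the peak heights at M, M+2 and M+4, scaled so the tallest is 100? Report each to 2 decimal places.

The 2 Ag atoms are independent, so intensities follow the terms of (0.5184 + 0.4816)^2.
P(M) = 0.5184^2 = 0.268739
P(M+2) = 2 × 0.5184^1 × 0.4816^1 = 0.499323
P(M+4) = 0.4816^2 = 0.231939
The M+2 peak is largest (0.499323); scaling to 100 gives 53.82 : 100.00 : 46.45.

53.82 : 100.00 : 46.45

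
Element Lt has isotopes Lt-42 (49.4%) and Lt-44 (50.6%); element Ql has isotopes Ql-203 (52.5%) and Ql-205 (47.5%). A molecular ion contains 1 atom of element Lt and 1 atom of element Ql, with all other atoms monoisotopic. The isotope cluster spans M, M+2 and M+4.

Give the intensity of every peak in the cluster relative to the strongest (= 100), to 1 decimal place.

51.8 : 100.0 : 48.0

Element Lt pattern (n=1): 0.4940 : 0.5060
Element Ql pattern (n=1): 0.5250 : 0.4750
Convolve the two distributions (both contribute in 2-u steps):
  M: 0.4940×0.5250 = 0.259350
  M+2: 0.4940×0.4750 + 0.5060×0.5250 = 0.500300
  M+4: 0.5060×0.4750 = 0.240350
Scale to base peak (0.500300) = 100: 51.8 : 100.0 : 48.0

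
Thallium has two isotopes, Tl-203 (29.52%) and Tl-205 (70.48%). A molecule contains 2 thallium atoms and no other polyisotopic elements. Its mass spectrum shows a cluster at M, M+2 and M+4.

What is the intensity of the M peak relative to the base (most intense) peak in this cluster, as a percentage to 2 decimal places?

(0.2952 + 0.7048)^2 gives M 0.0871, M+2 0.4161, M+4 0.4967; the largest is M+4.
P(M+4) = C(2,2) × 0.2952^0 × 0.7048^2 = 1 × 1.0000 × 0.49674304 = 0.496743 (base)
P(M) = C(2,0) × 0.2952^2 × 0.7048^0 = 1 × 0.08714304 × 1.0000 = 0.087143
Relative intensity = 0.087143 / 0.496743 × 100 = 17.54

17.54%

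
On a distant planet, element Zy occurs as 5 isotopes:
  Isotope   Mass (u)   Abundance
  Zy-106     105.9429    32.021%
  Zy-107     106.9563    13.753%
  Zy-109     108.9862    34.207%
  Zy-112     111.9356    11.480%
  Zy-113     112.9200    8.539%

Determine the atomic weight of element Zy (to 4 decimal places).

Average mass = Σ (abundance × isotope mass) = 0.32021 × 105.9429 + 0.13753 × 106.9563 + 0.34207 × 108.9862 + 0.11480 × 111.9356 + 0.08539 × 112.9200
= 33.92398 + 14.70970 + 37.28091 + 12.85021 + 9.64224 = 108.40704 u

108.4070 u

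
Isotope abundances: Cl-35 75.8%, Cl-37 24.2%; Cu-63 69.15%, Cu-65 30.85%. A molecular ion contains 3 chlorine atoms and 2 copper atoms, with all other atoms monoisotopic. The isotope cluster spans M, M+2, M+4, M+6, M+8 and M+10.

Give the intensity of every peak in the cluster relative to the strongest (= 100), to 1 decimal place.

Chlorine pattern (n=3): 0.43551951 : 0.41713346 : 0.13317454 : 0.01417249
Copper pattern (n=2): 0.47817225 : 0.4266555 : 0.09517225
Convolve the two distributions (both contribute in 2-u steps):
  M: 0.43551951×0.47817225 = 0.208253
  M+2: 0.43551951×0.4266555 + 0.41713346×0.47817225 = 0.385278
  M+4: 0.43551951×0.09517225 + 0.41713346×0.4266555 + 0.13317454×0.47817225 = 0.283102
  M+6: 0.41713346×0.09517225 + 0.13317454×0.4266555 + 0.01417249×0.47817225 = 0.103296
  M+8: 0.13317454×0.09517225 + 0.01417249×0.4266555 = 0.018721
  M+10: 0.01417249×0.09517225 = 0.001349
Scale to base peak (0.385278) = 100: 54.1 : 100.0 : 73.5 : 26.8 : 4.9 : 0.4

54.1 : 100.0 : 73.5 : 26.8 : 4.9 : 0.4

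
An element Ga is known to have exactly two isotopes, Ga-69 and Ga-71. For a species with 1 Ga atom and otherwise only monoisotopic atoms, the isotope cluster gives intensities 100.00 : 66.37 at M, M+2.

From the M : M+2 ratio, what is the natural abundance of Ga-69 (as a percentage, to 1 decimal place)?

Write p for the Ga-69 fraction. I(M+2)/I(M) = [C(1,1)·p^0·(1−p)] / p^1 = 1·(1−p)/p = 66.37/100.00 = 0.6637
(1−p)/p = 0.6637/1 = 0.6637  ⇒  p = 1/(1 + 0.6637) = 0.6011
Ga-69: 60.1%, Ga-71: 39.9%.

60.1%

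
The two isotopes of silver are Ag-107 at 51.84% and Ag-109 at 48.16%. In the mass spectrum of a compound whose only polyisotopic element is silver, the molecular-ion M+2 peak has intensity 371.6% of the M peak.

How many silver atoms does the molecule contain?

4

With n Ag atoms, P(M+2)/P(M) = C(n,1)·p^(n−1)q / p^n = n·q/p = n · 0.4816/0.5184.
n = 3.716 × 0.5184/0.4816 = 4.00 ≈ 4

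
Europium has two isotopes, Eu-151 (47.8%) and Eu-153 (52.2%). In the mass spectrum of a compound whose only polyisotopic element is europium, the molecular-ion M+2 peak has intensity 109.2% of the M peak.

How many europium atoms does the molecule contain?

1

For n independent Eu atoms, I(M+2)/I(M) = n · (abundance Eu-153) / (abundance Eu-151) = n · 0.522/0.478.
n = 1.092 × 0.478/0.522 = 1.00 ≈ 1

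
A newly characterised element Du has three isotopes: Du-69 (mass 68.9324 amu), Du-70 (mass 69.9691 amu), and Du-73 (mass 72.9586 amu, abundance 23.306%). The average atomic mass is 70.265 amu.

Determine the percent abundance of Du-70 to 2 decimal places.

38.03%

Let x and y be the fractions of Du-69 and Du-70. Then x + y = 1 − 0.23306 = 0.76694 and 68.9324x + 69.9691y = 70.265 − 0.23306×72.9586 = 53.261268684.
Substituting: 68.9324x + 69.9691(0.76694 − x) = 53.261268684
(68.9324 − 69.9691)x = -0.40083287  ⇒  x = 0.38664, y = 0.38030
Du-69: 38.66%, Du-70: 38.03%.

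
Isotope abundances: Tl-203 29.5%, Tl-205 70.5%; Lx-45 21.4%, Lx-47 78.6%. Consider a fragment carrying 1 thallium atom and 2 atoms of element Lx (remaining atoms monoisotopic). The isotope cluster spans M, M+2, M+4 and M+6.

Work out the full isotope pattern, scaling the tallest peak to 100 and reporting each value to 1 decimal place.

3.1 : 30.2 : 96.3 : 100.0

Thallium pattern (n=1): 0.2950 : 0.7050
Element Lx pattern (n=2): 0.045796 : 0.336408 : 0.617796
Convolve the two distributions (both contribute in 2-u steps):
  M: 0.2950×0.045796 = 0.013510
  M+2: 0.2950×0.336408 + 0.7050×0.045796 = 0.131527
  M+4: 0.2950×0.617796 + 0.7050×0.336408 = 0.419417
  M+6: 0.7050×0.617796 = 0.435546
Scale to base peak (0.435546) = 100: 3.1 : 30.2 : 96.3 : 100.0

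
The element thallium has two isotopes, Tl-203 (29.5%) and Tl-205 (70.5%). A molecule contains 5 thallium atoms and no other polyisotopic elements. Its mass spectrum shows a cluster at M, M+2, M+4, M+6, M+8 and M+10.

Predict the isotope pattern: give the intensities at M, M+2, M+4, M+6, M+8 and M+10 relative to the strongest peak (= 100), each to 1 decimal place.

0.6 : 7.3 : 35.0 : 83.7 : 100.0 : 47.8

Each Tl atom is independently Tl-203 (p = 0.295) or Tl-205 (q = 0.705); the cluster is the binomial expansion (p + q)^5.
P(M) = 0.295^5 = 0.002234
P(M+2) = 5 × 0.295^4 × 0.705^1 = 0.026696
P(M+4) = 10 × 0.295^3 × 0.705^2 = 0.127598
P(M+6) = 10 × 0.295^2 × 0.705^3 = 0.304938
P(M+8) = 5 × 0.295^1 × 0.705^4 = 0.364375
P(M+10) = 0.705^5 = 0.174159
The M+8 peak is largest (0.364375); scaling to 100 gives 0.6 : 7.3 : 35.0 : 83.7 : 100.0 : 47.8.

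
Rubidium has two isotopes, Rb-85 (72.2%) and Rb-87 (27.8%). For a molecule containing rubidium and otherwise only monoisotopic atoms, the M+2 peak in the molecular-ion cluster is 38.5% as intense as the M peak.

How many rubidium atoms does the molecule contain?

With n Rb atoms, P(M+2)/P(M) = C(n,1)·p^(n−1)q / p^n = n·q/p = n · 0.278/0.722.
n = 0.385 × 0.722/0.278 = 1.00 ≈ 1

1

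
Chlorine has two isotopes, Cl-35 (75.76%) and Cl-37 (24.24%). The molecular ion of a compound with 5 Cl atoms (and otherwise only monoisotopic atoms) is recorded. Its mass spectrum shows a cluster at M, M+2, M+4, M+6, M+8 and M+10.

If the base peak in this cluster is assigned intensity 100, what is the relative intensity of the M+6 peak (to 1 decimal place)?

Binomial terms of (0.7576 + 0.2424)^5: M 0.2496, M+2 0.3993, M+4 0.2555, M+6 0.0817, M+8 0.0131, M+10 0.0008 → M+2 is the base peak.
P(M+2) = C(5,1) × 0.7576^4 × 0.2424^1 = 5 × 0.32942751 × 0.2424 = 0.399266 (base)
P(M+6) = C(5,3) × 0.7576^2 × 0.2424^3 = 10 × 0.57395776 × 0.01424288 = 0.081748
Relative intensity = 0.081748 / 0.399266 × 100 = 20.5

20.5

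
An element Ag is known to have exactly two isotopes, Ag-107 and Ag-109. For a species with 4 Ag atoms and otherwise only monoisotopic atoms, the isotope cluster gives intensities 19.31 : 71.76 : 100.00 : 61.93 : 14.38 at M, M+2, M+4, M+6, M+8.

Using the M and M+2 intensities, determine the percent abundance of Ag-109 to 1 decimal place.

48.2%

Let p = fractional abundance of Ag-107. I(M+2)/I(M) = [C(4,1)·p^3·(1−p)] / p^4 = 4·(1−p)/p = 71.76/19.31 = 3.7162
(1−p)/p = 3.7162/4 = 0.9291  ⇒  p = 1/(1 + 0.9291) = 0.5184
Ag-107: 51.8%, Ag-109: 48.2%.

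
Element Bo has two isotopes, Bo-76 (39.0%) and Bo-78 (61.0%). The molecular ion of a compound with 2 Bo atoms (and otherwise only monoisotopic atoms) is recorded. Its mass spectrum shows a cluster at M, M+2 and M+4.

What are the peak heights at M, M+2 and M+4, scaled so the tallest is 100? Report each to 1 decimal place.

Expanding (0.390 + 0.610)^2:
P(M) = 0.390^2 = 0.152100
P(M+2) = 2 × 0.390^1 × 0.610^1 = 0.475800
P(M+4) = 0.610^2 = 0.372100
The M+2 peak is largest (0.475800); scaling to 100 gives 32.0 : 100.0 : 78.2.

32.0 : 100.0 : 78.2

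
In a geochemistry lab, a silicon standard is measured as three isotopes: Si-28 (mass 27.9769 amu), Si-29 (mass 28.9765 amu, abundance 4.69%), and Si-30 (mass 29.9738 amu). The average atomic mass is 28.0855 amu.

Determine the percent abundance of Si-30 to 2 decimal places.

Let x and y be the fractions of Si-28 and Si-30. Then x + y = 1 − 0.0469 = 0.9531 and 27.9769x + 29.9738y = 28.0855 − 0.0469×28.9765 = 26.72650215.
Substituting: 27.9769x + 29.9738(0.9531 − x) = 26.72650215
(27.9769 − 29.9738)x = -1.84152663  ⇒  x = 0.92219, y = 0.03091
Si-28: 92.22%, Si-30: 3.09%.

3.09%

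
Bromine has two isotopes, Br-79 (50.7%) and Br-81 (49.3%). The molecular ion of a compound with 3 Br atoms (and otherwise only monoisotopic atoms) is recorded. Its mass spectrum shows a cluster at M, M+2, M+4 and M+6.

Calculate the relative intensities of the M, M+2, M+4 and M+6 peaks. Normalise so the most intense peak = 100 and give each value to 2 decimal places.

34.28 : 100.00 : 97.24 : 31.52

Each Br atom is independently Br-79 (p = 0.507) or Br-81 (q = 0.493); the cluster is the binomial expansion (p + q)^3.
P(M) = 0.507^3 = 0.130324
P(M+2) = 3 × 0.507^2 × 0.493^1 = 0.380175
P(M+4) = 3 × 0.507^1 × 0.493^2 = 0.369678
P(M+6) = 0.493^3 = 0.119823
The M+2 peak is largest (0.380175); scaling to 100 gives 34.28 : 100.00 : 97.24 : 31.52.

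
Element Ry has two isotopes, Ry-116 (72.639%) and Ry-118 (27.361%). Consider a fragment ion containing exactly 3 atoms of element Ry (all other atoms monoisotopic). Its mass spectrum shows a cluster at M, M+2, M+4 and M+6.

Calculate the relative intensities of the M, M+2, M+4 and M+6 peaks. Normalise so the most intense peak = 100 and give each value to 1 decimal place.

88.5 : 100.0 : 37.7 : 4.7

Each Ry atom is independently Ry-116 (p = 0.72639) or Ry-118 (q = 0.27361); the cluster is the binomial expansion (p + q)^3.
P(M) = 0.72639^3 = 0.383274
P(M+2) = 3 × 0.72639^2 × 0.27361^1 = 0.433105
P(M+4) = 3 × 0.72639^1 × 0.27361^2 = 0.163138
P(M+6) = 0.27361^3 = 0.020483
The M+2 peak is largest (0.433105); scaling to 100 gives 88.5 : 100.0 : 37.7 : 4.7.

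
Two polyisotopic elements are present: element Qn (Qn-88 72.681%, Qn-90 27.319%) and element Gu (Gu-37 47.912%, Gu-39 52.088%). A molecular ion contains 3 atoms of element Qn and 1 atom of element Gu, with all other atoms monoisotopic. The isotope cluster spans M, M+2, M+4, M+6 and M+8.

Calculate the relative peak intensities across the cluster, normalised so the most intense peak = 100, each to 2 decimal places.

45.15 : 100.00 : 74.49 : 23.20 : 2.61

Element Qn pattern (n=3): 0.3839394 : 0.43294013 : 0.16273154 : 0.02038893
Element Gu pattern (n=1): 0.47912 : 0.52088
Convolve the two distributions (both contribute in 2-u steps):
  M: 0.3839394×0.47912 = 0.183953
  M+2: 0.3839394×0.52088 + 0.43294013×0.47912 = 0.407417
  M+4: 0.43294013×0.52088 + 0.16273154×0.47912 = 0.303478
  M+6: 0.16273154×0.52088 + 0.02038893×0.47912 = 0.094532
  M+8: 0.02038893×0.52088 = 0.010620
Scale to base peak (0.407417) = 100: 45.15 : 100.00 : 74.49 : 23.20 : 2.61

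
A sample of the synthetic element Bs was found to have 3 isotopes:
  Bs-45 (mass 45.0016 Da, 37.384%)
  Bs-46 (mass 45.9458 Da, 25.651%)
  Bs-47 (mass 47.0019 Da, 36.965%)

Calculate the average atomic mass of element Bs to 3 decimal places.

Ar = Σ fᵢ·mᵢ = 0.37384 × 45.0016 + 0.25651 × 45.9458 + 0.36965 × 47.0019
= 16.82340 + 11.78556 + 17.37425 = 45.98321 Da

45.983 Da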